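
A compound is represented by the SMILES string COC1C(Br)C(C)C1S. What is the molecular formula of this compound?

C6H11BrOS

Walk through each heavy atom and fill implicit hydrogens from standard valence (C 4, N 3, O 2, S 2, halogen 1):
  atom 1: C, bond orders sum to 1 (valence 4) → 3 H
  atom 2: O, bond orders sum to 2 (valence 2) → 0 H
  atom 3: C, bond orders sum to 3 (valence 4) → 1 H
  atom 4: C, bond orders sum to 3 (valence 4) → 1 H
  atom 5: Br (halogen, monovalent) → 0 H
  atom 6: C, bond orders sum to 3 (valence 4) → 1 H
  atom 7: C, bond orders sum to 1 (valence 4) → 3 H
  atom 8: C, bond orders sum to 3 (valence 4) → 1 H
  atom 9: S, bond orders sum to 1 (valence 2) → 1 H
Totals → C:6, H:11, Br:1, O:1, S:1.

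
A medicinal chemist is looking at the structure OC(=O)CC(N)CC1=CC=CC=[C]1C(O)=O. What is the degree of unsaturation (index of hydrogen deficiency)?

6

Degree of unsaturation = (number of rings) + (number of π bonds).
Ring closures in the SMILES: 1.
π bonds: 5 double bonds (each 1 DoU) → 5 DoU from unsaturation.
Total DoU = 1 + 5 = 6.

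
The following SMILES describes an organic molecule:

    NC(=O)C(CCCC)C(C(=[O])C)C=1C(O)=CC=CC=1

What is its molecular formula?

C15H21NO3

Walk through each heavy atom and fill implicit hydrogens from standard valence (C 4, N 3, O 2, S 2, halogen 1):
  atom 1: N, bond orders sum to 1 (valence 3) → 2 H
  atom 2: C, bond orders sum to 4 (valence 4) → 0 H
  atom 3: O, bond orders sum to 2 (valence 2) → 0 H
  atom 4: C, bond orders sum to 3 (valence 4) → 1 H
  atom 5: C, bond orders sum to 2 (valence 4) → 2 H
  atom 6: C, bond orders sum to 2 (valence 4) → 2 H
  atom 7: C, bond orders sum to 2 (valence 4) → 2 H
  atom 8: C, bond orders sum to 1 (valence 4) → 3 H
  atom 9: C, bond orders sum to 3 (valence 4) → 1 H
  atom 10: C, bond orders sum to 4 (valence 4) → 0 H
  atom 11: O with explicit H count 0
  atom 12: C, bond orders sum to 1 (valence 4) → 3 H
  atom 13: C, bond orders sum to 4 (valence 4) → 0 H
  atom 14: C, bond orders sum to 4 (valence 4) → 0 H
  atom 15: O, bond orders sum to 1 (valence 2) → 1 H
  atom 16: C, bond orders sum to 3 (valence 4) → 1 H
  atom 17: C, bond orders sum to 3 (valence 4) → 1 H
  atom 18: C, bond orders sum to 3 (valence 4) → 1 H
  atom 19: C, bond orders sum to 3 (valence 4) → 1 H
Totals → C:15, H:21, N:1, O:3.
In Hill order: C15H21NO3.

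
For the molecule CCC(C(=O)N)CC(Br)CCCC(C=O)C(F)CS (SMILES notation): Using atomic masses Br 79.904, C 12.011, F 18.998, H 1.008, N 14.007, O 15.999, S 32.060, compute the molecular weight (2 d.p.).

First, the molecular formula is C13H23BrFNO2S (counting implicit H from valence).
  Br: 1 × 79.904 = 79.904
  C: 13 × 12.011 = 156.143
  F: 1 × 18.998 = 18.998
  H: 23 × 1.008 = 23.184
  N: 1 × 14.007 = 14.007
  O: 2 × 15.999 = 31.998
  S: 1 × 32.060 = 32.060
Sum: 1×79.904 + 13×12.011 + 1×18.998 + 23×1.008 + 1×14.007 + 2×15.999 + 1×32.060 = 356.294 → 356.29 g/mol.

356.29 g/mol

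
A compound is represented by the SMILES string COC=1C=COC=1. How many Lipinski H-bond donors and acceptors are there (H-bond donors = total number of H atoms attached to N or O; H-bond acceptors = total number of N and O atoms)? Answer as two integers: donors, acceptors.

0, 2

Donors: find every N or O and count the H atoms it carries.
  atom 2 (O): bond orders sum to 2 → 0 H
  atom 6 (O): bond orders sum to 2 → 0 H
Lipinski HBD = 0.
Acceptors: N atoms = 0, O atoms = 2 → HBA = 2.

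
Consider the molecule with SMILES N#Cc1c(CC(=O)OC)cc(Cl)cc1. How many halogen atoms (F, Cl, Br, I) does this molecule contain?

Halogen atoms appear at heavy-atom position 12 (1×Cl).
Other groups present: 1 ester, 1 nitrile.
Halogen count: 1.

1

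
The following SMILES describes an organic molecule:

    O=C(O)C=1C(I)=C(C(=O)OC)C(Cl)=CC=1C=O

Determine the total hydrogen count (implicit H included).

6

Walk through each heavy atom and fill implicit hydrogens from standard valence (C 4, N 3, O 2, S 2, halogen 1):
  atom 1: O, bond orders sum to 2 (valence 2) → 0 H
  atom 2: C, bond orders sum to 4 (valence 4) → 0 H
  atom 3: O, bond orders sum to 1 (valence 2) → 1 H
  atom 4: C, bond orders sum to 4 (valence 4) → 0 H
  atom 5: C, bond orders sum to 4 (valence 4) → 0 H
  atom 6: I (halogen, monovalent) → 0 H
  atom 7: C, bond orders sum to 4 (valence 4) → 0 H
  atom 8: C, bond orders sum to 4 (valence 4) → 0 H
  atom 9: O, bond orders sum to 2 (valence 2) → 0 H
  atom 10: O, bond orders sum to 2 (valence 2) → 0 H
  atom 11: C, bond orders sum to 1 (valence 4) → 3 H
  atom 12: C, bond orders sum to 4 (valence 4) → 0 H
  atom 13: Cl (halogen, monovalent) → 0 H
  atom 14: C, bond orders sum to 3 (valence 4) → 1 H
  atom 15: C, bond orders sum to 4 (valence 4) → 0 H
  atom 16: C, bond orders sum to 3 (valence 4) → 1 H
  atom 17: O, bond orders sum to 2 (valence 2) → 0 H
Total hydrogens: 6.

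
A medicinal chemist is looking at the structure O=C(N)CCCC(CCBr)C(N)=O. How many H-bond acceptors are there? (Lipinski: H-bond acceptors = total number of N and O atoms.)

N atoms: 2; O atoms: 2.
Lipinski HBA = 2 + 2 = 4.

4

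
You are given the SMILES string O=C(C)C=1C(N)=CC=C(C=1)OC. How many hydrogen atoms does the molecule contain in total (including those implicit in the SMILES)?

11

Walk through each heavy atom and fill implicit hydrogens from standard valence (C 4, N 3, O 2, S 2, halogen 1):
  atom 1: O, bond orders sum to 2 (valence 2) → 0 H
  atom 2: C, bond orders sum to 4 (valence 4) → 0 H
  atom 3: C, bond orders sum to 1 (valence 4) → 3 H
  atom 4: C, bond orders sum to 4 (valence 4) → 0 H
  atom 5: C, bond orders sum to 4 (valence 4) → 0 H
  atom 6: N, bond orders sum to 1 (valence 3) → 2 H
  atom 7: C, bond orders sum to 3 (valence 4) → 1 H
  atom 8: C, bond orders sum to 3 (valence 4) → 1 H
  atom 9: C, bond orders sum to 4 (valence 4) → 0 H
  atom 10: C, bond orders sum to 3 (valence 4) → 1 H
  atom 11: O, bond orders sum to 2 (valence 2) → 0 H
  atom 12: C, bond orders sum to 1 (valence 4) → 3 H
Total hydrogens: 11.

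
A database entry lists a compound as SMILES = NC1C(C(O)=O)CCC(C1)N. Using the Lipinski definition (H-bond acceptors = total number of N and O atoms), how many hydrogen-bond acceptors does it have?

4

N atoms: 2; O atoms: 2.
Lipinski HBA = 2 + 2 = 4.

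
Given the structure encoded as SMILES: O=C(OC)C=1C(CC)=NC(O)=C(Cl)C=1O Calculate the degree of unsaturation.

5

Degree of unsaturation = (number of rings) + (number of π bonds).
Ring closures in the SMILES: 1.
π bonds: 4 double bonds (each 1 DoU) → 4 DoU from unsaturation.
Total DoU = 1 + 4 = 5.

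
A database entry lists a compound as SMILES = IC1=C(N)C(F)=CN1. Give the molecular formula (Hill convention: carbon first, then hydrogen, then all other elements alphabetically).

Walk through each heavy atom and fill implicit hydrogens from standard valence (C 4, N 3, O 2, S 2, halogen 1):
  atom 1: I (halogen, monovalent) → 0 H
  atom 2: C, bond orders sum to 4 (valence 4) → 0 H
  atom 3: C, bond orders sum to 4 (valence 4) → 0 H
  atom 4: N, bond orders sum to 1 (valence 3) → 2 H
  atom 5: C, bond orders sum to 4 (valence 4) → 0 H
  atom 6: F (halogen, monovalent) → 0 H
  atom 7: C, bond orders sum to 3 (valence 4) → 1 H
  atom 8: N, bond orders sum to 2 (valence 3) → 1 H
Totals → C:4, H:4, F:1, I:1, N:2.

C4H4FIN2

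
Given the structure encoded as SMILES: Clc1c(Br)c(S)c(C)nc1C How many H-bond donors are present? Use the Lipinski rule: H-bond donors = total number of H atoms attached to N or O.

Donors: find every N or O and count the H atoms it carries.
  atom 9 (N): bond orders sum to 3 → 0 H
Lipinski HBD = 0.

0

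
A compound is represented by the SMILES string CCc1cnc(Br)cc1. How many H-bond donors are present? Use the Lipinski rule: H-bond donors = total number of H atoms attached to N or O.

Donors: find every N or O and count the H atoms it carries.
  atom 5 (N): bond orders sum to 3 → 0 H
Lipinski HBD = 0.

0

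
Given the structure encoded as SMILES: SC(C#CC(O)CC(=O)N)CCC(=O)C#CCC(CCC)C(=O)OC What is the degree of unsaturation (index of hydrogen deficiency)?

7

Molecular formula: C18H25NO5S.
DoU = (2C + 2 + N − H − X) / 2, where X is the halogen count and O/S are ignored.
    = (2·18 + 2 + 1 − 25 − 0) / 2 = 14 / 2 = 7.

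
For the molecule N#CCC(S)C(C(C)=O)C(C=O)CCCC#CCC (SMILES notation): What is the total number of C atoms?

15

Count every carbon token in the SMILES (each C, including those in ring-closure positions and inside branches).
Carbon count: 15.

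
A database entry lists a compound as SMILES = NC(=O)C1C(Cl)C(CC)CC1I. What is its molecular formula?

Walk through each heavy atom and fill implicit hydrogens from standard valence (C 4, N 3, O 2, S 2, halogen 1):
  atom 1: N, bond orders sum to 1 (valence 3) → 2 H
  atom 2: C, bond orders sum to 4 (valence 4) → 0 H
  atom 3: O, bond orders sum to 2 (valence 2) → 0 H
  atom 4: C, bond orders sum to 3 (valence 4) → 1 H
  atom 5: C, bond orders sum to 3 (valence 4) → 1 H
  atom 6: Cl (halogen, monovalent) → 0 H
  atom 7: C, bond orders sum to 3 (valence 4) → 1 H
  atom 8: C, bond orders sum to 2 (valence 4) → 2 H
  atom 9: C, bond orders sum to 1 (valence 4) → 3 H
  atom 10: C, bond orders sum to 2 (valence 4) → 2 H
  atom 11: C, bond orders sum to 3 (valence 4) → 1 H
  atom 12: I (halogen, monovalent) → 0 H
Totals → C:8, H:13, Cl:1, I:1, N:1, O:1.

C8H13ClINO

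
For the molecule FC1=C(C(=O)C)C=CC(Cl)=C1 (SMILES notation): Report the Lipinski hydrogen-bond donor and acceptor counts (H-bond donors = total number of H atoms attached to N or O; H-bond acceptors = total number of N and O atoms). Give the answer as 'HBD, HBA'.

Donors: find every N or O and count the H atoms it carries.
  atom 5 (O): bond orders sum to 2 → 0 H
Lipinski HBD = 0.
Acceptors: N atoms = 0, O atoms = 1 → HBA = 1.

0, 1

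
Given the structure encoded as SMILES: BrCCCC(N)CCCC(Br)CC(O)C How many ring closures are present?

In SMILES, each pair of matching ring-closure digits denotes one ring-closing bond; the number of such bonds equals the number of independent rings.
Ring-closure bonds here: 0.

0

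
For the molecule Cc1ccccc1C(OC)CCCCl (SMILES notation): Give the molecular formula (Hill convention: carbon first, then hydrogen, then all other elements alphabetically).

Walk through each heavy atom and fill implicit hydrogens from standard valence (C 4, N 3, O 2, S 2, halogen 1); for lowercase aromatic atoms, an aromatic c carries 1 H when it has two neighbours and 0 H with three, and aromatic n carries 0 H:
  atom 1: C, bond orders sum to 1 (valence 4) → 3 H
  atom 2: aromatic c, 3 neighbours → 0 H
  atom 3: aromatic c, 2 neighbours → 1 H
  atom 4: aromatic c, 2 neighbours → 1 H
  atom 5: aromatic c, 2 neighbours → 1 H
  atom 6: aromatic c, 2 neighbours → 1 H
  atom 7: aromatic c, 3 neighbours → 0 H
  atom 8: C, bond orders sum to 3 (valence 4) → 1 H
  atom 9: O, bond orders sum to 2 (valence 2) → 0 H
  atom 10: C, bond orders sum to 1 (valence 4) → 3 H
  atom 11: C, bond orders sum to 2 (valence 4) → 2 H
  atom 12: C, bond orders sum to 2 (valence 4) → 2 H
  atom 13: C, bond orders sum to 2 (valence 4) → 2 H
  atom 14: Cl (halogen, monovalent) → 0 H
Totals → C:12, H:17, Cl:1, O:1.
In Hill order: C12H17ClO.

C12H17ClO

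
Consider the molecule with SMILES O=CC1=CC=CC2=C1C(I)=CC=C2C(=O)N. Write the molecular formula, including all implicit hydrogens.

Walk through each heavy atom and fill implicit hydrogens from standard valence (C 4, N 3, O 2, S 2, halogen 1):
  atom 1: O, bond orders sum to 2 (valence 2) → 0 H
  atom 2: C, bond orders sum to 3 (valence 4) → 1 H
  atom 3: C, bond orders sum to 4 (valence 4) → 0 H
  atom 4: C, bond orders sum to 3 (valence 4) → 1 H
  atom 5: C, bond orders sum to 3 (valence 4) → 1 H
  atom 6: C, bond orders sum to 3 (valence 4) → 1 H
  atom 7: C, bond orders sum to 4 (valence 4) → 0 H
  atom 8: C, bond orders sum to 4 (valence 4) → 0 H
  atom 9: C, bond orders sum to 4 (valence 4) → 0 H
  atom 10: I (halogen, monovalent) → 0 H
  atom 11: C, bond orders sum to 3 (valence 4) → 1 H
  atom 12: C, bond orders sum to 3 (valence 4) → 1 H
  atom 13: C, bond orders sum to 4 (valence 4) → 0 H
  atom 14: C, bond orders sum to 4 (valence 4) → 0 H
  atom 15: O, bond orders sum to 2 (valence 2) → 0 H
  atom 16: N, bond orders sum to 1 (valence 3) → 2 H
Totals → C:12, H:8, I:1, N:1, O:2.

C12H8INO2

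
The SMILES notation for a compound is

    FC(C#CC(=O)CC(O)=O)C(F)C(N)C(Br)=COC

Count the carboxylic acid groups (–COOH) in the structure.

The carboxylic acid motif appears at heavy-atom position 8 in the SMILES.
Other groups present: 1 alkene, 1 alkyne, 1 ether, 1 ketone, 1 primary amine.
Carboxylic acid count: 1.

1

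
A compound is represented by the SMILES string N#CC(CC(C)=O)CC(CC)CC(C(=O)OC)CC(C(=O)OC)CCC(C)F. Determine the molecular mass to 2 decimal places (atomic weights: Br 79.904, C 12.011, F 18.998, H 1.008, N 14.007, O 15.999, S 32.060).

First, the molecular formula is C21H34FNO5 (counting implicit H from valence).
  C: 21 × 12.011 = 252.231
  F: 1 × 18.998 = 18.998
  H: 34 × 1.008 = 34.272
  N: 1 × 14.007 = 14.007
  O: 5 × 15.999 = 79.995
Sum: 21×12.011 + 1×18.998 + 34×1.008 + 1×14.007 + 5×15.999 = 399.503 → 399.50 g/mol.

399.50 g/mol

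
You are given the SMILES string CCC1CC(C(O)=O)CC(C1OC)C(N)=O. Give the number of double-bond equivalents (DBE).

Degree of unsaturation = (number of rings) + (number of π bonds).
Ring closures in the SMILES: 1.
π bonds: 2 double bonds (each 1 DoU) → 2 DoU from unsaturation.
Total DoU = 1 + 2 = 3.

3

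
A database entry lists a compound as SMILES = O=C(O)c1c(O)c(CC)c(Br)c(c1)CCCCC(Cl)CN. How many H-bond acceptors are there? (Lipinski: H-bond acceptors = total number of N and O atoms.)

N atoms: 1; O atoms: 3.
Lipinski HBA = 1 + 3 = 4.

4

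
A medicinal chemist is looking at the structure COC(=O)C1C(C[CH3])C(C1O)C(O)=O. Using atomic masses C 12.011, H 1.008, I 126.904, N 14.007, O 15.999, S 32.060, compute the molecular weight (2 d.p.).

202.21 g/mol

First, the molecular formula is C9H14O5 (counting implicit H from valence).
  C: 9 × 12.011 = 108.099
  H: 14 × 1.008 = 14.112
  O: 5 × 15.999 = 79.995
Sum: 9×12.011 + 14×1.008 + 5×15.999 = 202.206 → 202.21 g/mol.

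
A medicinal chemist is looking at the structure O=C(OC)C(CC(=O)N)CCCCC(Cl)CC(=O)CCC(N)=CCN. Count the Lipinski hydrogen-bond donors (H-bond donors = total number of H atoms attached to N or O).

6

Donors: find every N or O and count the H atoms it carries.
  atom 1 (O): bond orders sum to 2 → 0 H
  atom 3 (O): bond orders sum to 2 → 0 H
  atom 8 (O): bond orders sum to 2 → 0 H
  atom 9 (N): bond orders sum to 1 → 2 H
  atom 18 (O): bond orders sum to 2 → 0 H
  atom 22 (N): bond orders sum to 1 → 2 H
  atom 25 (N): bond orders sum to 1 → 2 H
Lipinski HBD = 6.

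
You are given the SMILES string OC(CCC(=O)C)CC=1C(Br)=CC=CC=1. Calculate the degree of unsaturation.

5

Degree of unsaturation = (number of rings) + (number of π bonds).
Ring closures in the SMILES: 1.
π bonds: 4 double bonds (each 1 DoU) → 4 DoU from unsaturation.
Total DoU = 1 + 4 = 5.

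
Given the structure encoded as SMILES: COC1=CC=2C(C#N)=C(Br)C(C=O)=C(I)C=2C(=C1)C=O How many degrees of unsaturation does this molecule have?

Degree of unsaturation = (number of rings) + (number of π bonds).
Ring closures in the SMILES: 2.
π bonds: 7 double bonds (each 1 DoU), 1 triple bond (each 2 DoU) → 9 DoU from unsaturation.
Total DoU = 2 + 9 = 11.

11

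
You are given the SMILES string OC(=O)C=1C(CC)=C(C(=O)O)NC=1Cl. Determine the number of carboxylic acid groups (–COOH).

2

The carboxylic acid motif appears at heavy-atom positions 2, 9 in the SMILES.
Carboxylic acid count: 2.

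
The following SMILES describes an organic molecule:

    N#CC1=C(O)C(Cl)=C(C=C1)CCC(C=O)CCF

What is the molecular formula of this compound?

C13H13ClFNO2

Walk through each heavy atom and fill implicit hydrogens from standard valence (C 4, N 3, O 2, S 2, halogen 1):
  atom 1: N, bond orders sum to 3 (valence 3) → 0 H
  atom 2: C, bond orders sum to 4 (valence 4) → 0 H
  atom 3: C, bond orders sum to 4 (valence 4) → 0 H
  atom 4: C, bond orders sum to 4 (valence 4) → 0 H
  atom 5: O, bond orders sum to 1 (valence 2) → 1 H
  atom 6: C, bond orders sum to 4 (valence 4) → 0 H
  atom 7: Cl (halogen, monovalent) → 0 H
  atom 8: C, bond orders sum to 4 (valence 4) → 0 H
  atom 9: C, bond orders sum to 3 (valence 4) → 1 H
  atom 10: C, bond orders sum to 3 (valence 4) → 1 H
  atom 11: C, bond orders sum to 2 (valence 4) → 2 H
  atom 12: C, bond orders sum to 2 (valence 4) → 2 H
  atom 13: C, bond orders sum to 3 (valence 4) → 1 H
  atom 14: C, bond orders sum to 3 (valence 4) → 1 H
  atom 15: O, bond orders sum to 2 (valence 2) → 0 H
  atom 16: C, bond orders sum to 2 (valence 4) → 2 H
  atom 17: C, bond orders sum to 2 (valence 4) → 2 H
  atom 18: F (halogen, monovalent) → 0 H
Totals → C:13, H:13, Cl:1, F:1, N:1, O:2.
In Hill order: C13H13ClFNO2.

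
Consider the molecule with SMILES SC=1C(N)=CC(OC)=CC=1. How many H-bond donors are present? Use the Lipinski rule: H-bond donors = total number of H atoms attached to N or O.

Donors: find every N or O and count the H atoms it carries.
  atom 4 (N): bond orders sum to 1 → 2 H
  atom 7 (O): bond orders sum to 2 → 0 H
Lipinski HBD = 2.

2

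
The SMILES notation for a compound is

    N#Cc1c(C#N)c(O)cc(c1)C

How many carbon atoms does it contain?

9

Count every carbon token in the SMILES (each C, including those in ring-closure positions and inside branches).
Carbon count: 9.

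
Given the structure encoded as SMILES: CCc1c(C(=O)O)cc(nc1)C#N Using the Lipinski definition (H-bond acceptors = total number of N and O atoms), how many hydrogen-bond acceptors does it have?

N atoms: 2; O atoms: 2.
Lipinski HBA = 2 + 2 = 4.

4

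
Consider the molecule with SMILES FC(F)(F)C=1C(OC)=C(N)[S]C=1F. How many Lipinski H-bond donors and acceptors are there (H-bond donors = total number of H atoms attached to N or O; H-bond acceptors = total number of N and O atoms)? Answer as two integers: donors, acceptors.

Donors: find every N or O and count the H atoms it carries.
  atom 7 (O): bond orders sum to 2 → 0 H
  atom 10 (N): bond orders sum to 1 → 2 H
Lipinski HBD = 2.
Acceptors: N atoms = 1, O atoms = 1 → HBA = 2.

2, 2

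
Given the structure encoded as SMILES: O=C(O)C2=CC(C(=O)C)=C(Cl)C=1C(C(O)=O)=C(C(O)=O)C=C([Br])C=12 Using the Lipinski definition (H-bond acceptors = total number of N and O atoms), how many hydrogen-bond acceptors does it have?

N atoms: 0; O atoms: 7.
Lipinski HBA = 0 + 7 = 7.

7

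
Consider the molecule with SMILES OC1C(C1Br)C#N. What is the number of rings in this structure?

In SMILES, each pair of matching ring-closure digits denotes one ring-closing bond; the number of such bonds equals the number of independent rings.
Ring-closure bonds here: 1.

1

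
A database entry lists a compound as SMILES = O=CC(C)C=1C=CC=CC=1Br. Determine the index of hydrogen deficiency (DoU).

5

Molecular formula: C9H9BrO.
DoU = (2C + 2 + N − H − X) / 2, where X is the halogen count and O/S are ignored.
    = (2·9 + 2 + 0 − 9 − 1) / 2 = 10 / 2 = 5.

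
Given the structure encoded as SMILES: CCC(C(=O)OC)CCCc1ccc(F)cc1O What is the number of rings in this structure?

In SMILES, each pair of matching ring-closure digits denotes one ring-closing bond; the number of such bonds equals the number of independent rings.
Ring-closure bonds here: 1.

1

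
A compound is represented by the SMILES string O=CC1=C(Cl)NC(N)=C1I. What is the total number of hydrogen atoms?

Walk through each heavy atom and fill implicit hydrogens from standard valence (C 4, N 3, O 2, S 2, halogen 1):
  atom 1: O, bond orders sum to 2 (valence 2) → 0 H
  atom 2: C, bond orders sum to 3 (valence 4) → 1 H
  atom 3: C, bond orders sum to 4 (valence 4) → 0 H
  atom 4: C, bond orders sum to 4 (valence 4) → 0 H
  atom 5: Cl (halogen, monovalent) → 0 H
  atom 6: N, bond orders sum to 2 (valence 3) → 1 H
  atom 7: C, bond orders sum to 4 (valence 4) → 0 H
  atom 8: N, bond orders sum to 1 (valence 3) → 2 H
  atom 9: C, bond orders sum to 4 (valence 4) → 0 H
  atom 10: I (halogen, monovalent) → 0 H
Total hydrogens: 4.

4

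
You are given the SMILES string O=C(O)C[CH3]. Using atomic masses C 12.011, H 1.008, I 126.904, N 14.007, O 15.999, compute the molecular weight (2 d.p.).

First, the molecular formula is C3H6O2 (counting implicit H from valence).
  C: 3 × 12.011 = 36.033
  H: 6 × 1.008 = 6.048
  O: 2 × 15.999 = 31.998
Sum: 3×12.011 + 6×1.008 + 2×15.999 = 74.079 → 74.08 g/mol.

74.08 g/mol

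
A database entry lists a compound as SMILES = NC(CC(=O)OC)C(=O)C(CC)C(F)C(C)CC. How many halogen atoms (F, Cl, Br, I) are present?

Halogen atoms appear at heavy-atom position 14 (1×F).
Other groups present: 1 ester, 1 ketone, 1 primary amine.
Halogen count: 1.

1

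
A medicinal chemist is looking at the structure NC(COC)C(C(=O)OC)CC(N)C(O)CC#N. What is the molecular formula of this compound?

C11H21N3O4

Walk through each heavy atom and fill implicit hydrogens from standard valence (C 4, N 3, O 2, S 2, halogen 1):
  atom 1: N, bond orders sum to 1 (valence 3) → 2 H
  atom 2: C, bond orders sum to 3 (valence 4) → 1 H
  atom 3: C, bond orders sum to 2 (valence 4) → 2 H
  atom 4: O, bond orders sum to 2 (valence 2) → 0 H
  atom 5: C, bond orders sum to 1 (valence 4) → 3 H
  atom 6: C, bond orders sum to 3 (valence 4) → 1 H
  atom 7: C, bond orders sum to 4 (valence 4) → 0 H
  atom 8: O, bond orders sum to 2 (valence 2) → 0 H
  atom 9: O, bond orders sum to 2 (valence 2) → 0 H
  atom 10: C, bond orders sum to 1 (valence 4) → 3 H
  atom 11: C, bond orders sum to 2 (valence 4) → 2 H
  atom 12: C, bond orders sum to 3 (valence 4) → 1 H
  atom 13: N, bond orders sum to 1 (valence 3) → 2 H
  atom 14: C, bond orders sum to 3 (valence 4) → 1 H
  atom 15: O, bond orders sum to 1 (valence 2) → 1 H
  atom 16: C, bond orders sum to 2 (valence 4) → 2 H
  atom 17: C, bond orders sum to 4 (valence 4) → 0 H
  atom 18: N, bond orders sum to 3 (valence 3) → 0 H
Totals → C:11, H:21, N:3, O:4.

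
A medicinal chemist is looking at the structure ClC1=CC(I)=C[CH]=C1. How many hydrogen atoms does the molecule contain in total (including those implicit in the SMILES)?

4

Walk through each heavy atom and fill implicit hydrogens from standard valence (C 4, N 3, O 2, S 2, halogen 1):
  atom 1: Cl (halogen, monovalent) → 0 H
  atom 2: C, bond orders sum to 4 (valence 4) → 0 H
  atom 3: C, bond orders sum to 3 (valence 4) → 1 H
  atom 4: C, bond orders sum to 4 (valence 4) → 0 H
  atom 5: I (halogen, monovalent) → 0 H
  atom 6: C, bond orders sum to 3 (valence 4) → 1 H
  atom 7: C with explicit H count 1
  atom 8: C, bond orders sum to 3 (valence 4) → 1 H
Total hydrogens: 4.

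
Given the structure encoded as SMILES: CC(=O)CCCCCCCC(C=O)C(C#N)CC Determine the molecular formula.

Walk through each heavy atom and fill implicit hydrogens from standard valence (C 4, N 3, O 2, S 2, halogen 1):
  atom 1: C, bond orders sum to 1 (valence 4) → 3 H
  atom 2: C, bond orders sum to 4 (valence 4) → 0 H
  atom 3: O, bond orders sum to 2 (valence 2) → 0 H
  atom 4: C, bond orders sum to 2 (valence 4) → 2 H
  atom 5: C, bond orders sum to 2 (valence 4) → 2 H
  atom 6: C, bond orders sum to 2 (valence 4) → 2 H
  atom 7: C, bond orders sum to 2 (valence 4) → 2 H
  atom 8: C, bond orders sum to 2 (valence 4) → 2 H
  atom 9: C, bond orders sum to 2 (valence 4) → 2 H
  atom 10: C, bond orders sum to 2 (valence 4) → 2 H
  atom 11: C, bond orders sum to 3 (valence 4) → 1 H
  atom 12: C, bond orders sum to 3 (valence 4) → 1 H
  atom 13: O, bond orders sum to 2 (valence 2) → 0 H
  atom 14: C, bond orders sum to 3 (valence 4) → 1 H
  atom 15: C, bond orders sum to 4 (valence 4) → 0 H
  atom 16: N, bond orders sum to 3 (valence 3) → 0 H
  atom 17: C, bond orders sum to 2 (valence 4) → 2 H
  atom 18: C, bond orders sum to 1 (valence 4) → 3 H
Totals → C:15, H:25, N:1, O:2.
In Hill order: C15H25NO2.

C15H25NO2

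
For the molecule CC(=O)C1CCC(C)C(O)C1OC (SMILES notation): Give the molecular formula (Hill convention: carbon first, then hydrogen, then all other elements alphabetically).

Walk through each heavy atom and fill implicit hydrogens from standard valence (C 4, N 3, O 2, S 2, halogen 1):
  atom 1: C, bond orders sum to 1 (valence 4) → 3 H
  atom 2: C, bond orders sum to 4 (valence 4) → 0 H
  atom 3: O, bond orders sum to 2 (valence 2) → 0 H
  atom 4: C, bond orders sum to 3 (valence 4) → 1 H
  atom 5: C, bond orders sum to 2 (valence 4) → 2 H
  atom 6: C, bond orders sum to 2 (valence 4) → 2 H
  atom 7: C, bond orders sum to 3 (valence 4) → 1 H
  atom 8: C, bond orders sum to 1 (valence 4) → 3 H
  atom 9: C, bond orders sum to 3 (valence 4) → 1 H
  atom 10: O, bond orders sum to 1 (valence 2) → 1 H
  atom 11: C, bond orders sum to 3 (valence 4) → 1 H
  atom 12: O, bond orders sum to 2 (valence 2) → 0 H
  atom 13: C, bond orders sum to 1 (valence 4) → 3 H
Totals → C:10, H:18, O:3.
In Hill order: C10H18O3.

C10H18O3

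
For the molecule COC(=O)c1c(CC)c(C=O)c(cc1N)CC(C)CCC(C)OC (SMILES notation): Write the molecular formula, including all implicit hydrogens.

Walk through each heavy atom and fill implicit hydrogens from standard valence (C 4, N 3, O 2, S 2, halogen 1); for lowercase aromatic atoms, an aromatic c carries 1 H when it has two neighbours and 0 H with three, and aromatic n carries 0 H:
  atom 1: C, bond orders sum to 1 (valence 4) → 3 H
  atom 2: O, bond orders sum to 2 (valence 2) → 0 H
  atom 3: C, bond orders sum to 4 (valence 4) → 0 H
  atom 4: O, bond orders sum to 2 (valence 2) → 0 H
  atom 5: aromatic c, 3 neighbours → 0 H
  atom 6: aromatic c, 3 neighbours → 0 H
  atom 7: C, bond orders sum to 2 (valence 4) → 2 H
  atom 8: C, bond orders sum to 1 (valence 4) → 3 H
  atom 9: aromatic c, 3 neighbours → 0 H
  atom 10: C, bond orders sum to 3 (valence 4) → 1 H
  atom 11: O, bond orders sum to 2 (valence 2) → 0 H
  atom 12: aromatic c, 3 neighbours → 0 H
  atom 13: aromatic c, 2 neighbours → 1 H
  atom 14: aromatic c, 3 neighbours → 0 H
  atom 15: N, bond orders sum to 1 (valence 3) → 2 H
  atom 16: C, bond orders sum to 2 (valence 4) → 2 H
  atom 17: C, bond orders sum to 3 (valence 4) → 1 H
  atom 18: C, bond orders sum to 1 (valence 4) → 3 H
  atom 19: C, bond orders sum to 2 (valence 4) → 2 H
  atom 20: C, bond orders sum to 2 (valence 4) → 2 H
  atom 21: C, bond orders sum to 3 (valence 4) → 1 H
  atom 22: C, bond orders sum to 1 (valence 4) → 3 H
  atom 23: O, bond orders sum to 2 (valence 2) → 0 H
  atom 24: C, bond orders sum to 1 (valence 4) → 3 H
Totals → C:19, H:29, N:1, O:4.

C19H29NO4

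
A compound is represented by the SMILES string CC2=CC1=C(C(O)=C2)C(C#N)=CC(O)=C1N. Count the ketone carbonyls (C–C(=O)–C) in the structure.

0

Scan the SMILES for the ketone motif — none present.
Groups that are present: 2 hydroxyl, 1 nitrile, 1 primary amine.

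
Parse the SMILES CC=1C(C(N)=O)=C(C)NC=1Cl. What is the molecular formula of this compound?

C7H9ClN2O

Walk through each heavy atom and fill implicit hydrogens from standard valence (C 4, N 3, O 2, S 2, halogen 1):
  atom 1: C, bond orders sum to 1 (valence 4) → 3 H
  atom 2: C, bond orders sum to 4 (valence 4) → 0 H
  atom 3: C, bond orders sum to 4 (valence 4) → 0 H
  atom 4: C, bond orders sum to 4 (valence 4) → 0 H
  atom 5: N, bond orders sum to 1 (valence 3) → 2 H
  atom 6: O, bond orders sum to 2 (valence 2) → 0 H
  atom 7: C, bond orders sum to 4 (valence 4) → 0 H
  atom 8: C, bond orders sum to 1 (valence 4) → 3 H
  atom 9: N, bond orders sum to 2 (valence 3) → 1 H
  atom 10: C, bond orders sum to 4 (valence 4) → 0 H
  atom 11: Cl (halogen, monovalent) → 0 H
Totals → C:7, H:9, Cl:1, N:2, O:1.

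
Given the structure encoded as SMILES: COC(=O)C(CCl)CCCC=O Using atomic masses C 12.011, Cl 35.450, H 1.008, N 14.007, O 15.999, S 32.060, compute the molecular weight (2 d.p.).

First, the molecular formula is C8H13ClO3 (counting implicit H from valence).
  C: 8 × 12.011 = 96.088
  Cl: 1 × 35.450 = 35.450
  H: 13 × 1.008 = 13.104
  O: 3 × 15.999 = 47.997
Sum: 8×12.011 + 1×35.450 + 13×1.008 + 3×15.999 = 192.639 → 192.64 g/mol.

192.64 g/mol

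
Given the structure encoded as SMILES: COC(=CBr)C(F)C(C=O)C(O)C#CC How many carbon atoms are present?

Count every carbon token in the SMILES (each C, including those in ring-closure positions and inside branches).
Carbon count: 10.

10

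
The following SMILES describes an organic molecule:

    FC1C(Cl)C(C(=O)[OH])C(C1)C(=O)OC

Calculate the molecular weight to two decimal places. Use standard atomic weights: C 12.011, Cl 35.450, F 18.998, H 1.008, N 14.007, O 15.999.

224.61 g/mol

First, the molecular formula is C8H10ClFO4 (counting implicit H from valence).
  C: 8 × 12.011 = 96.088
  Cl: 1 × 35.450 = 35.450
  F: 1 × 18.998 = 18.998
  H: 10 × 1.008 = 10.080
  O: 4 × 15.999 = 63.996
Sum: 8×12.011 + 1×35.450 + 1×18.998 + 10×1.008 + 4×15.999 = 224.612 → 224.61 g/mol.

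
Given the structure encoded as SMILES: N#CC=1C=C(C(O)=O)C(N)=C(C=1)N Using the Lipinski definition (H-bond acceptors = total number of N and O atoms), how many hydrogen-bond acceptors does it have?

N atoms: 3; O atoms: 2.
Lipinski HBA = 3 + 2 = 5.

5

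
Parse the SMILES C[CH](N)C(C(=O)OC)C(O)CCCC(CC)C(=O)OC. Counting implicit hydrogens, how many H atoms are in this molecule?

27

Walk through each heavy atom and fill implicit hydrogens from standard valence (C 4, N 3, O 2, S 2, halogen 1):
  atom 1: C, bond orders sum to 1 (valence 4) → 3 H
  atom 2: C with explicit H count 1
  atom 3: N, bond orders sum to 1 (valence 3) → 2 H
  atom 4: C, bond orders sum to 3 (valence 4) → 1 H
  atom 5: C, bond orders sum to 4 (valence 4) → 0 H
  atom 6: O, bond orders sum to 2 (valence 2) → 0 H
  atom 7: O, bond orders sum to 2 (valence 2) → 0 H
  atom 8: C, bond orders sum to 1 (valence 4) → 3 H
  atom 9: C, bond orders sum to 3 (valence 4) → 1 H
  atom 10: O, bond orders sum to 1 (valence 2) → 1 H
  atom 11: C, bond orders sum to 2 (valence 4) → 2 H
  atom 12: C, bond orders sum to 2 (valence 4) → 2 H
  atom 13: C, bond orders sum to 2 (valence 4) → 2 H
  atom 14: C, bond orders sum to 3 (valence 4) → 1 H
  atom 15: C, bond orders sum to 2 (valence 4) → 2 H
  atom 16: C, bond orders sum to 1 (valence 4) → 3 H
  atom 17: C, bond orders sum to 4 (valence 4) → 0 H
  atom 18: O, bond orders sum to 2 (valence 2) → 0 H
  atom 19: O, bond orders sum to 2 (valence 2) → 0 H
  atom 20: C, bond orders sum to 1 (valence 4) → 3 H
Total hydrogens: 27.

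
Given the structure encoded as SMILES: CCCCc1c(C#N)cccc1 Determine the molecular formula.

C11H13N

Walk through each heavy atom and fill implicit hydrogens from standard valence (C 4, N 3, O 2, S 2, halogen 1); for lowercase aromatic atoms, an aromatic c carries 1 H when it has two neighbours and 0 H with three, and aromatic n carries 0 H:
  atom 1: C, bond orders sum to 1 (valence 4) → 3 H
  atom 2: C, bond orders sum to 2 (valence 4) → 2 H
  atom 3: C, bond orders sum to 2 (valence 4) → 2 H
  atom 4: C, bond orders sum to 2 (valence 4) → 2 H
  atom 5: aromatic c, 3 neighbours → 0 H
  atom 6: aromatic c, 3 neighbours → 0 H
  atom 7: C, bond orders sum to 4 (valence 4) → 0 H
  atom 8: N, bond orders sum to 3 (valence 3) → 0 H
  atom 9: aromatic c, 2 neighbours → 1 H
  atom 10: aromatic c, 2 neighbours → 1 H
  atom 11: aromatic c, 2 neighbours → 1 H
  atom 12: aromatic c, 2 neighbours → 1 H
Totals → C:11, H:13, N:1.
In Hill order: C11H13N.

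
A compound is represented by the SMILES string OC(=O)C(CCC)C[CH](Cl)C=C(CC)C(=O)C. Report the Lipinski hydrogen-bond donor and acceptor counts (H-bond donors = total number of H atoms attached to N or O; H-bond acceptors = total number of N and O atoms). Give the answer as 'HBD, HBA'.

1, 3

Donors: find every N or O and count the H atoms it carries.
  atom 1 (O): bond orders sum to 1 → 1 H
  atom 3 (O): bond orders sum to 2 → 0 H
  atom 16 (O): bond orders sum to 2 → 0 H
Lipinski HBD = 1.
Acceptors: N atoms = 0, O atoms = 3 → HBA = 3.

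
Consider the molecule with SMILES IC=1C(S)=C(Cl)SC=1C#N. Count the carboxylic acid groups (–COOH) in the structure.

Scan the SMILES for the carboxylic acid motif — none present.
Groups that are present: 1 nitrile, 1 thiol.

0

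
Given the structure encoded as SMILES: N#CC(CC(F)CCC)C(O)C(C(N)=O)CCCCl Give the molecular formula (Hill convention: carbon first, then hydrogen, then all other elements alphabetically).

C13H22ClFN2O2

Walk through each heavy atom and fill implicit hydrogens from standard valence (C 4, N 3, O 2, S 2, halogen 1):
  atom 1: N, bond orders sum to 3 (valence 3) → 0 H
  atom 2: C, bond orders sum to 4 (valence 4) → 0 H
  atom 3: C, bond orders sum to 3 (valence 4) → 1 H
  atom 4: C, bond orders sum to 2 (valence 4) → 2 H
  atom 5: C, bond orders sum to 3 (valence 4) → 1 H
  atom 6: F (halogen, monovalent) → 0 H
  atom 7: C, bond orders sum to 2 (valence 4) → 2 H
  atom 8: C, bond orders sum to 2 (valence 4) → 2 H
  atom 9: C, bond orders sum to 1 (valence 4) → 3 H
  atom 10: C, bond orders sum to 3 (valence 4) → 1 H
  atom 11: O, bond orders sum to 1 (valence 2) → 1 H
  atom 12: C, bond orders sum to 3 (valence 4) → 1 H
  atom 13: C, bond orders sum to 4 (valence 4) → 0 H
  atom 14: N, bond orders sum to 1 (valence 3) → 2 H
  atom 15: O, bond orders sum to 2 (valence 2) → 0 H
  atom 16: C, bond orders sum to 2 (valence 4) → 2 H
  atom 17: C, bond orders sum to 2 (valence 4) → 2 H
  atom 18: C, bond orders sum to 2 (valence 4) → 2 H
  atom 19: Cl (halogen, monovalent) → 0 H
Totals → C:13, H:22, Cl:1, F:1, N:2, O:2.
In Hill order: C13H22ClFN2O2.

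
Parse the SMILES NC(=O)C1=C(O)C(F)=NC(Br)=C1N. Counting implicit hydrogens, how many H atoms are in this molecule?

Walk through each heavy atom and fill implicit hydrogens from standard valence (C 4, N 3, O 2, S 2, halogen 1):
  atom 1: N, bond orders sum to 1 (valence 3) → 2 H
  atom 2: C, bond orders sum to 4 (valence 4) → 0 H
  atom 3: O, bond orders sum to 2 (valence 2) → 0 H
  atom 4: C, bond orders sum to 4 (valence 4) → 0 H
  atom 5: C, bond orders sum to 4 (valence 4) → 0 H
  atom 6: O, bond orders sum to 1 (valence 2) → 1 H
  atom 7: C, bond orders sum to 4 (valence 4) → 0 H
  atom 8: F (halogen, monovalent) → 0 H
  atom 9: N, bond orders sum to 3 (valence 3) → 0 H
  atom 10: C, bond orders sum to 4 (valence 4) → 0 H
  atom 11: Br (halogen, monovalent) → 0 H
  atom 12: C, bond orders sum to 4 (valence 4) → 0 H
  atom 13: N, bond orders sum to 1 (valence 3) → 2 H
Total hydrogens: 5.

5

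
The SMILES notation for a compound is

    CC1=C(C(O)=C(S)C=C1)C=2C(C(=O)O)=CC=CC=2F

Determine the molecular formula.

Walk through each heavy atom and fill implicit hydrogens from standard valence (C 4, N 3, O 2, S 2, halogen 1):
  atom 1: C, bond orders sum to 1 (valence 4) → 3 H
  atom 2: C, bond orders sum to 4 (valence 4) → 0 H
  atom 3: C, bond orders sum to 4 (valence 4) → 0 H
  atom 4: C, bond orders sum to 4 (valence 4) → 0 H
  atom 5: O, bond orders sum to 1 (valence 2) → 1 H
  atom 6: C, bond orders sum to 4 (valence 4) → 0 H
  atom 7: S, bond orders sum to 1 (valence 2) → 1 H
  atom 8: C, bond orders sum to 3 (valence 4) → 1 H
  atom 9: C, bond orders sum to 3 (valence 4) → 1 H
  atom 10: C, bond orders sum to 4 (valence 4) → 0 H
  atom 11: C, bond orders sum to 4 (valence 4) → 0 H
  atom 12: C, bond orders sum to 4 (valence 4) → 0 H
  atom 13: O, bond orders sum to 2 (valence 2) → 0 H
  atom 14: O, bond orders sum to 1 (valence 2) → 1 H
  atom 15: C, bond orders sum to 3 (valence 4) → 1 H
  atom 16: C, bond orders sum to 3 (valence 4) → 1 H
  atom 17: C, bond orders sum to 3 (valence 4) → 1 H
  atom 18: C, bond orders sum to 4 (valence 4) → 0 H
  atom 19: F (halogen, monovalent) → 0 H
Totals → C:14, H:11, F:1, O:3, S:1.

C14H11FO3S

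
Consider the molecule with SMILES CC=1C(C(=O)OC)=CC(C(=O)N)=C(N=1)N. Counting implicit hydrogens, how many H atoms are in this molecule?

Walk through each heavy atom and fill implicit hydrogens from standard valence (C 4, N 3, O 2, S 2, halogen 1):
  atom 1: C, bond orders sum to 1 (valence 4) → 3 H
  atom 2: C, bond orders sum to 4 (valence 4) → 0 H
  atom 3: C, bond orders sum to 4 (valence 4) → 0 H
  atom 4: C, bond orders sum to 4 (valence 4) → 0 H
  atom 5: O, bond orders sum to 2 (valence 2) → 0 H
  atom 6: O, bond orders sum to 2 (valence 2) → 0 H
  atom 7: C, bond orders sum to 1 (valence 4) → 3 H
  atom 8: C, bond orders sum to 3 (valence 4) → 1 H
  atom 9: C, bond orders sum to 4 (valence 4) → 0 H
  atom 10: C, bond orders sum to 4 (valence 4) → 0 H
  atom 11: O, bond orders sum to 2 (valence 2) → 0 H
  atom 12: N, bond orders sum to 1 (valence 3) → 2 H
  atom 13: C, bond orders sum to 4 (valence 4) → 0 H
  atom 14: N, bond orders sum to 3 (valence 3) → 0 H
  atom 15: N, bond orders sum to 1 (valence 3) → 2 H
Total hydrogens: 11.

11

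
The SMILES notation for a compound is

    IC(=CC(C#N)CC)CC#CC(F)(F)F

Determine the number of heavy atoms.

15

Every atom symbol written in the SMILES (organic subset) is one heavy atom; implicit H are not written.
Heavy atoms by element → C:10, F:3, I:1, N:1.
Total: 15.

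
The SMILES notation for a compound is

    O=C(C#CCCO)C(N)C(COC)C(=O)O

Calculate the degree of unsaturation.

Degree of unsaturation = (number of rings) + (number of π bonds).
Ring closures in the SMILES: 0.
π bonds: 2 double bonds (each 1 DoU), 1 triple bond (each 2 DoU) → 4 DoU from unsaturation.
Total DoU = 0 + 4 = 4.

4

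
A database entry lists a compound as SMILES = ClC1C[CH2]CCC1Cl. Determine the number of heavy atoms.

8

Every atom symbol written in the SMILES (organic subset) is one heavy atom; implicit H are not written.
Heavy atoms by element → C:6, Cl:2.
Total: 8.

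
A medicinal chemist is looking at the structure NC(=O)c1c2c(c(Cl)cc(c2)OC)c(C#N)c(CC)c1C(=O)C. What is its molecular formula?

Walk through each heavy atom and fill implicit hydrogens from standard valence (C 4, N 3, O 2, S 2, halogen 1); for lowercase aromatic atoms, an aromatic c carries 1 H when it has two neighbours and 0 H with three, and aromatic n carries 0 H:
  atom 1: N, bond orders sum to 1 (valence 3) → 2 H
  atom 2: C, bond orders sum to 4 (valence 4) → 0 H
  atom 3: O, bond orders sum to 2 (valence 2) → 0 H
  atom 4: aromatic c, 3 neighbours → 0 H
  atom 5: aromatic c, 3 neighbours → 0 H
  atom 6: aromatic c, 3 neighbours → 0 H
  atom 7: aromatic c, 3 neighbours → 0 H
  atom 8: Cl (halogen, monovalent) → 0 H
  atom 9: aromatic c, 2 neighbours → 1 H
  atom 10: aromatic c, 3 neighbours → 0 H
  atom 11: aromatic c, 2 neighbours → 1 H
  atom 12: O, bond orders sum to 2 (valence 2) → 0 H
  atom 13: C, bond orders sum to 1 (valence 4) → 3 H
  atom 14: aromatic c, 3 neighbours → 0 H
  atom 15: C, bond orders sum to 4 (valence 4) → 0 H
  atom 16: N, bond orders sum to 3 (valence 3) → 0 H
  atom 17: aromatic c, 3 neighbours → 0 H
  atom 18: C, bond orders sum to 2 (valence 4) → 2 H
  atom 19: C, bond orders sum to 1 (valence 4) → 3 H
  atom 20: aromatic c, 3 neighbours → 0 H
  atom 21: C, bond orders sum to 4 (valence 4) → 0 H
  atom 22: O, bond orders sum to 2 (valence 2) → 0 H
  atom 23: C, bond orders sum to 1 (valence 4) → 3 H
Totals → C:17, H:15, Cl:1, N:2, O:3.

C17H15ClN2O3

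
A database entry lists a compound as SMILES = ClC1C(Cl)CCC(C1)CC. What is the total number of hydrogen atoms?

Walk through each heavy atom and fill implicit hydrogens from standard valence (C 4, N 3, O 2, S 2, halogen 1):
  atom 1: Cl (halogen, monovalent) → 0 H
  atom 2: C, bond orders sum to 3 (valence 4) → 1 H
  atom 3: C, bond orders sum to 3 (valence 4) → 1 H
  atom 4: Cl (halogen, monovalent) → 0 H
  atom 5: C, bond orders sum to 2 (valence 4) → 2 H
  atom 6: C, bond orders sum to 2 (valence 4) → 2 H
  atom 7: C, bond orders sum to 3 (valence 4) → 1 H
  atom 8: C, bond orders sum to 2 (valence 4) → 2 H
  atom 9: C, bond orders sum to 2 (valence 4) → 2 H
  atom 10: C, bond orders sum to 1 (valence 4) → 3 H
Total hydrogens: 14.

14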